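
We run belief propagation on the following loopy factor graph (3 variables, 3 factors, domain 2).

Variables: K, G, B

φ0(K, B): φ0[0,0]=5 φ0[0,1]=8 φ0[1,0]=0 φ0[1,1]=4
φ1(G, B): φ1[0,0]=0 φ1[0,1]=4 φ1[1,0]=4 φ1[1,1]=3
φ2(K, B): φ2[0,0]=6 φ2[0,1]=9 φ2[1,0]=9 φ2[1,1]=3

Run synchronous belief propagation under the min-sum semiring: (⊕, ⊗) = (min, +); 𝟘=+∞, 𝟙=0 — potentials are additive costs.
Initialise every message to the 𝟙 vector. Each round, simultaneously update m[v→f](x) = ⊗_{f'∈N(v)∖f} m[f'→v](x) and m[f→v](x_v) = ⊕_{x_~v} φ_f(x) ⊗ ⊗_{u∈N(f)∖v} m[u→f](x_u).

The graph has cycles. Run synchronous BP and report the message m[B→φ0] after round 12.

init: all messages = 𝟙 over 2 values
r1 m[φ0→K] = [5, 0]
r1 m[φ0→B] = [0, 4]
r1 m[φ1→G] = [0, 3]
r1 m[φ1→B] = [0, 3]
r1 m[φ2→K] = [6, 3]
r1 m[φ2→B] = [6, 3]
r1 m[K→φ0] = [0, 0]
r1 m[K→φ2] = [0, 0]
r1 m[G→φ1] = [0, 0]
r1 m[B→φ0] = [0, 0]
r1 m[B→φ1] = [0, 0]
r1 m[B→φ2] = [0, 0]
r2 m[φ0→K] = [5, 0]
r2 m[φ0→B] = [0, 4]
r2 m[φ1→G] = [0, 3]
r2 m[φ1→B] = [0, 3]
r2 m[φ2→K] = [6, 3]
r2 m[φ2→B] = [6, 3]
r2 m[K→φ0] = [6, 3]
r2 m[K→φ2] = [5, 0]
r2 m[G→φ1] = [0, 0]
r2 m[B→φ0] = [6, 6]
r2 m[B→φ1] = [6, 7]
r2 m[B→φ2] = [0, 7]
r3 m[φ0→K] = [11, 6]
r3 m[φ0→B] = [3, 7]
r3 m[φ1→G] = [6, 10]
r3 m[φ1→B] = [0, 3]
r3 m[φ2→K] = [6, 9]
r3 m[φ2→B] = [9, 3]
r3 m[K→φ0] = [6, 3]
r3 m[K→φ2] = [5, 0]
r3 m[G→φ1] = [0, 0]
r3 m[B→φ0] = [6, 6]
r3 m[B→φ1] = [6, 7]
r3 m[B→φ2] = [0, 7]
r4 m[φ0→K] = [11, 6]
r4 m[φ0→B] = [3, 7]
r4 m[φ1→G] = [6, 10]
r4 m[φ1→B] = [0, 3]
r4 m[φ2→K] = [6, 9]
r4 m[φ2→B] = [9, 3]
r4 m[K→φ0] = [6, 9]
r4 m[K→φ2] = [11, 6]
r4 m[G→φ1] = [0, 0]
r4 m[B→φ0] = [9, 6]
r4 m[B→φ1] = [12, 10]
r4 m[B→φ2] = [3, 10]
r5 m[φ0→K] = [14, 9]
r5 m[φ0→B] = [9, 13]
r5 m[φ1→G] = [12, 13]
r5 m[φ1→B] = [0, 3]
r5 m[φ2→K] = [9, 12]
r5 m[φ2→B] = [15, 9]
r5 m[K→φ0] = [6, 9]
r5 m[K→φ2] = [11, 6]
r5 m[G→φ1] = [0, 0]
r5 m[B→φ0] = [9, 6]
r5 m[B→φ1] = [12, 10]
r5 m[B→φ2] = [3, 10]
r6 m[φ0→K] = [14, 9]
r6 m[φ0→B] = [9, 13]
r6 m[φ1→G] = [12, 13]
r6 m[φ1→B] = [0, 3]
r6 m[φ2→K] = [9, 12]
r6 m[φ2→B] = [15, 9]
r6 m[K→φ0] = [9, 12]
r6 m[K→φ2] = [14, 9]
r6 m[G→φ1] = [0, 0]
r6 m[B→φ0] = [15, 12]
r6 m[B→φ1] = [24, 22]
r6 m[B→φ2] = [9, 16]
r7 m[φ0→K] = [20, 15]
r7 m[φ0→B] = [12, 16]
r7 m[φ1→G] = [24, 25]
r7 m[φ1→B] = [0, 3]
r7 m[φ2→K] = [15, 18]
r7 m[φ2→B] = [18, 12]
r7 m[K→φ0] = [9, 12]
r7 m[K→φ2] = [14, 9]
r7 m[G→φ1] = [0, 0]
r7 m[B→φ0] = [15, 12]
r7 m[B→φ1] = [24, 22]
r7 m[B→φ2] = [9, 16]
r8 m[φ0→K] = [20, 15]
r8 m[φ0→B] = [12, 16]
r8 m[φ1→G] = [24, 25]
r8 m[φ1→B] = [0, 3]
r8 m[φ2→K] = [15, 18]
r8 m[φ2→B] = [18, 12]
r8 m[K→φ0] = [15, 18]
r8 m[K→φ2] = [20, 15]
r8 m[G→φ1] = [0, 0]
r8 m[B→φ0] = [18, 15]
r8 m[B→φ1] = [30, 28]
r8 m[B→φ2] = [12, 19]
r9 m[φ0→K] = [23, 18]
r9 m[φ0→B] = [18, 22]
r9 m[φ1→G] = [30, 31]
r9 m[φ1→B] = [0, 3]
r9 m[φ2→K] = [18, 21]
r9 m[φ2→B] = [24, 18]
r9 m[K→φ0] = [15, 18]
r9 m[K→φ2] = [20, 15]
r9 m[G→φ1] = [0, 0]
r9 m[B→φ0] = [18, 15]
r9 m[B→φ1] = [30, 28]
r9 m[B→φ2] = [12, 19]
r10 m[φ0→K] = [23, 18]
r10 m[φ0→B] = [18, 22]
r10 m[φ1→G] = [30, 31]
r10 m[φ1→B] = [0, 3]
r10 m[φ2→K] = [18, 21]
r10 m[φ2→B] = [24, 18]
r10 m[K→φ0] = [18, 21]
r10 m[K→φ2] = [23, 18]
r10 m[G→φ1] = [0, 0]
r10 m[B→φ0] = [24, 21]
r10 m[B→φ1] = [42, 40]
r10 m[B→φ2] = [18, 25]
r11 m[φ0→K] = [29, 24]
r11 m[φ0→B] = [21, 25]
r11 m[φ1→G] = [42, 43]
r11 m[φ1→B] = [0, 3]
r11 m[φ2→K] = [24, 27]
r11 m[φ2→B] = [27, 21]
r11 m[K→φ0] = [18, 21]
r11 m[K→φ2] = [23, 18]
r11 m[G→φ1] = [0, 0]
r11 m[B→φ0] = [24, 21]
r11 m[B→φ1] = [42, 40]
r11 m[B→φ2] = [18, 25]
r12 m[φ0→K] = [29, 24]
r12 m[φ0→B] = [21, 25]
r12 m[φ1→G] = [42, 43]
r12 m[φ1→B] = [0, 3]
r12 m[φ2→K] = [24, 27]
r12 m[φ2→B] = [27, 21]
r12 m[K→φ0] = [24, 27]
r12 m[K→φ2] = [29, 24]
r12 m[G→φ1] = [0, 0]
r12 m[B→φ0] = [27, 24]
r12 m[B→φ1] = [48, 46]
r12 m[B→φ2] = [21, 28]

message @ round 12 = [27, 24]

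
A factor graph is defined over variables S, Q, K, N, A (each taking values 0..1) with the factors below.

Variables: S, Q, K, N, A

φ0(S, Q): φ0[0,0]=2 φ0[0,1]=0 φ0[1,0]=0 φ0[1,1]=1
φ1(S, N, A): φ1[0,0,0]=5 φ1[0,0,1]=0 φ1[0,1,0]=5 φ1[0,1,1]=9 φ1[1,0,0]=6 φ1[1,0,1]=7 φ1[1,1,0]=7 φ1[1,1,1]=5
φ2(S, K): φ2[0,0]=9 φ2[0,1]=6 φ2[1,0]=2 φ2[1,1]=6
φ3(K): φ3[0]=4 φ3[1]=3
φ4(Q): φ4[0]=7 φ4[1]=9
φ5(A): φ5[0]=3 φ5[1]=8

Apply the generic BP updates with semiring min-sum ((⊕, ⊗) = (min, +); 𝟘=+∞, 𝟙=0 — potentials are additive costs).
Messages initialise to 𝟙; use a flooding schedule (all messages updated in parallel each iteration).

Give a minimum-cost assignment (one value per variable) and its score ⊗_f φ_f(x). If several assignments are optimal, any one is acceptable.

init: all messages = 𝟙 over 2 values
r1 m[φ0→S] = [0, 0]
r1 m[φ0→Q] = [0, 0]
r1 m[φ1→S] = [0, 5]
r1 m[φ1→N] = [0, 5]
r1 m[φ1→A] = [5, 0]
r1 m[φ2→S] = [6, 2]
r1 m[φ2→K] = [2, 6]
r1 m[φ3→K] = [4, 3]
r1 m[φ4→Q] = [7, 9]
r1 m[φ5→A] = [3, 8]
r1 m[S→φ0] = [0, 0]
r1 m[S→φ1] = [0, 0]
r1 m[S→φ2] = [0, 0]
r1 m[Q→φ0] = [0, 0]
r1 m[Q→φ4] = [0, 0]
r1 m[K→φ2] = [0, 0]
r1 m[K→φ3] = [0, 0]
r1 m[N→φ1] = [0, 0]
r1 m[A→φ1] = [0, 0]
r1 m[A→φ5] = [0, 0]
r2 m[φ0→S] = [0, 0]
r2 m[φ0→Q] = [0, 0]
r2 m[φ1→S] = [0, 5]
r2 m[φ1→N] = [0, 5]
r2 m[φ1→A] = [5, 0]
r2 m[φ2→S] = [6, 2]
r2 m[φ2→K] = [2, 6]
r2 m[φ3→K] = [4, 3]
r2 m[φ4→Q] = [7, 9]
r2 m[φ5→A] = [3, 8]
r2 m[S→φ0] = [6, 7]
r2 m[S→φ1] = [6, 2]
r2 m[S→φ2] = [0, 5]
r2 m[Q→φ0] = [7, 9]
r2 m[Q→φ4] = [0, 0]
r2 m[K→φ2] = [4, 3]
r2 m[K→φ3] = [2, 6]
r2 m[N→φ1] = [0, 0]
r2 m[A→φ1] = [3, 8]
r2 m[A→φ5] = [5, 0]
r3 m[φ0→S] = [9, 7]
r3 m[φ0→Q] = [7, 6]
r3 m[φ1→S] = [8, 9]
r3 m[φ1→N] = [11, 12]
r3 m[φ1→A] = [8, 6]
r3 m[φ2→S] = [9, 6]
r3 m[φ2→K] = [7, 6]
r3 m[φ3→K] = [4, 3]
r3 m[φ4→Q] = [7, 9]
r3 m[φ5→A] = [3, 8]
r3 m[S→φ0] = [6, 7]
r3 m[S→φ1] = [6, 2]
r3 m[S→φ2] = [0, 5]
r3 m[Q→φ0] = [7, 9]
r3 m[Q→φ4] = [0, 0]
r3 m[K→φ2] = [4, 3]
r3 m[K→φ3] = [2, 6]
r3 m[N→φ1] = [0, 0]
r3 m[A→φ1] = [3, 8]
r3 m[A→φ5] = [5, 0]
r4 m[φ0→S] = [9, 7]
r4 m[φ0→Q] = [7, 6]
r4 m[φ1→S] = [8, 9]
r4 m[φ1→N] = [11, 12]
r4 m[φ1→A] = [8, 6]
r4 m[φ2→S] = [9, 6]
r4 m[φ2→K] = [7, 6]
r4 m[φ3→K] = [4, 3]
r4 m[φ4→Q] = [7, 9]
r4 m[φ5→A] = [3, 8]
r4 m[S→φ0] = [17, 15]
r4 m[S→φ1] = [18, 13]
r4 m[S→φ2] = [17, 16]
r4 m[Q→φ0] = [7, 9]
r4 m[Q→φ4] = [7, 6]
r4 m[K→φ2] = [4, 3]
r4 m[K→φ3] = [7, 6]
r4 m[N→φ1] = [0, 0]
r4 m[A→φ1] = [3, 8]
r4 m[A→φ5] = [8, 6]
r5 m[φ0→S] = [9, 7]
r5 m[φ0→Q] = [15, 16]
r5 m[φ1→S] = [8, 9]
r5 m[φ1→N] = [22, 23]
r5 m[φ1→A] = [19, 18]
r5 m[φ2→S] = [9, 6]
r5 m[φ2→K] = [18, 22]
r5 m[φ3→K] = [4, 3]
r5 m[φ4→Q] = [7, 9]
r5 m[φ5→A] = [3, 8]
r5 m[S→φ0] = [17, 15]
r5 m[S→φ1] = [18, 13]
r5 m[S→φ2] = [17, 16]
r5 m[Q→φ0] = [7, 9]
r5 m[Q→φ4] = [7, 6]
r5 m[K→φ2] = [4, 3]
r5 m[K→φ3] = [7, 6]
r5 m[N→φ1] = [0, 0]
r5 m[A→φ1] = [3, 8]
r5 m[A→φ5] = [8, 6]
r6 m[φ0→S] = [9, 7]
r6 m[φ0→Q] = [15, 16]
r6 m[φ1→S] = [8, 9]
r6 m[φ1→N] = [22, 23]
r6 m[φ1→A] = [19, 18]
r6 m[φ2→S] = [9, 6]
r6 m[φ2→K] = [18, 22]
r6 m[φ3→K] = [4, 3]
r6 m[φ4→Q] = [7, 9]
r6 m[φ5→A] = [3, 8]
r6 m[S→φ0] = [17, 15]
r6 m[S→φ1] = [18, 13]
r6 m[S→φ2] = [17, 16]
r6 m[Q→φ0] = [7, 9]
r6 m[Q→φ4] = [15, 16]
r6 m[K→φ2] = [4, 3]
r6 m[K→φ3] = [18, 22]
r6 m[N→φ1] = [0, 0]
r6 m[A→φ1] = [3, 8]
r6 m[A→φ5] = [19, 18]
r7 m[φ0→S] = [9, 7]
r7 m[φ0→Q] = [15, 16]
r7 m[φ1→S] = [8, 9]
r7 m[φ1→N] = [22, 23]
r7 m[φ1→A] = [19, 18]
r7 m[φ2→S] = [9, 6]
r7 m[φ2→K] = [18, 22]
r7 m[φ3→K] = [4, 3]
r7 m[φ4→Q] = [7, 9]
r7 m[φ5→A] = [3, 8]
r7 m[S→φ0] = [17, 15]
r7 m[S→φ1] = [18, 13]
r7 m[S→φ2] = [17, 16]
r7 m[Q→φ0] = [7, 9]
r7 m[Q→φ4] = [15, 16]
r7 m[K→φ2] = [4, 3]
r7 m[K→φ3] = [18, 22]
r7 m[N→φ1] = [0, 0]
r7 m[A→φ1] = [3, 8]
r7 m[A→φ5] = [19, 18]
fixed point reached at round 7
traceback from S: (S=1, Q=0, K=0, N=0, A=0), score=22

assignment: (S=1, Q=0, K=0, N=0, A=0); score = 22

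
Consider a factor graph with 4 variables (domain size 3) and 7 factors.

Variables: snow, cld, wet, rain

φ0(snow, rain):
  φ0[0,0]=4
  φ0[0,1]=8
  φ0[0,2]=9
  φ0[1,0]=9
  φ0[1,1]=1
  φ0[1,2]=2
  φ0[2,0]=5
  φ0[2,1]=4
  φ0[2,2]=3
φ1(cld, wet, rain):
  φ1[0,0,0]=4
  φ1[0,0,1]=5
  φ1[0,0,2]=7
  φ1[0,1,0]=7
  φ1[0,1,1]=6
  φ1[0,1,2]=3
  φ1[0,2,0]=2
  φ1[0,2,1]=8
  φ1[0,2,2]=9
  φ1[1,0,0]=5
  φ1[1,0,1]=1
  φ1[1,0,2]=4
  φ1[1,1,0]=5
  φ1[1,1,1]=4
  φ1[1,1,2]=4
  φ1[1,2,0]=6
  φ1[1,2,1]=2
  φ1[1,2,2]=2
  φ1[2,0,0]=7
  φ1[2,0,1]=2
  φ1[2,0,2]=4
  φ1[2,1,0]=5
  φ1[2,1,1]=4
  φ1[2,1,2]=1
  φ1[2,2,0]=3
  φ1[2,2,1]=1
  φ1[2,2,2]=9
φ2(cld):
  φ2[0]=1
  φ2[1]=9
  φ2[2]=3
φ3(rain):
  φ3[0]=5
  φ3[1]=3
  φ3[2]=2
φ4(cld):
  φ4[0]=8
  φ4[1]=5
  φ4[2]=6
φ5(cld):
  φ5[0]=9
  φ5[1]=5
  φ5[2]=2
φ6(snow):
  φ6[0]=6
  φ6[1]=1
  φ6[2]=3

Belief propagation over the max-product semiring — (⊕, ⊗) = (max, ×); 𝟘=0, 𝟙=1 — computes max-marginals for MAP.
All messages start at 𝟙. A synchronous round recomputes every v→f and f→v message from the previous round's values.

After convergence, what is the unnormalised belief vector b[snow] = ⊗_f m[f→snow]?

init: all messages = 𝟙 over 3 values
r1 m[φ0→snow] = [9, 9, 5]
r1 m[φ0→rain] = [9, 8, 9]
r1 m[φ1→cld] = [9, 6, 9]
r1 m[φ1→wet] = [7, 7, 9]
r1 m[φ1→rain] = [7, 8, 9]
r1 m[φ2→cld] = [1, 9, 3]
r1 m[φ3→rain] = [5, 3, 2]
r1 m[φ4→cld] = [8, 5, 6]
r1 m[φ5→cld] = [9, 5, 2]
r1 m[φ6→snow] = [6, 1, 3]
r1 m[snow→φ0] = [1, 1, 1]
r1 m[snow→φ6] = [1, 1, 1]
r1 m[cld→φ1] = [1, 1, 1]
r1 m[cld→φ2] = [1, 1, 1]
r1 m[cld→φ4] = [1, 1, 1]
r1 m[cld→φ5] = [1, 1, 1]
r1 m[wet→φ1] = [1, 1, 1]
r1 m[rain→φ0] = [1, 1, 1]
r1 m[rain→φ1] = [1, 1, 1]
r1 m[rain→φ3] = [1, 1, 1]
r2 m[φ0→snow] = [9, 9, 5]
r2 m[φ0→rain] = [9, 8, 9]
r2 m[φ1→cld] = [9, 6, 9]
r2 m[φ1→wet] = [7, 7, 9]
r2 m[φ1→rain] = [7, 8, 9]
r2 m[φ2→cld] = [1, 9, 3]
r2 m[φ3→rain] = [5, 3, 2]
r2 m[φ4→cld] = [8, 5, 6]
r2 m[φ5→cld] = [9, 5, 2]
r2 m[φ6→snow] = [6, 1, 3]
r2 m[snow→φ0] = [6, 1, 3]
r2 m[snow→φ6] = [9, 9, 5]
r2 m[cld→φ1] = [72, 225, 36]
r2 m[cld→φ2] = [648, 150, 108]
r2 m[cld→φ4] = [81, 270, 54]
r2 m[cld→φ5] = [72, 270, 162]
r2 m[wet→φ1] = [1, 1, 1]
r2 m[rain→φ0] = [35, 24, 18]
r2 m[rain→φ1] = [45, 24, 18]
r2 m[rain→φ3] = [63, 64, 81]
r3 m[φ0→snow] = [192, 315, 175]
r3 m[φ0→rain] = [24, 48, 54]
r3 m[φ1→cld] = [315, 270, 315]
r3 m[φ1→wet] = [50625, 50625, 60750]
r3 m[φ1→rain] = [1350, 900, 900]
r3 m[φ2→cld] = [1, 9, 3]
r3 m[φ3→rain] = [5, 3, 2]
r3 m[φ4→cld] = [8, 5, 6]
r3 m[φ5→cld] = [9, 5, 2]
r3 m[φ6→snow] = [6, 1, 3]
r3 m[snow→φ0] = [6, 1, 3]
r3 m[snow→φ6] = [9, 9, 5]
r3 m[cld→φ1] = [72, 225, 36]
r3 m[cld→φ2] = [648, 150, 108]
r3 m[cld→φ4] = [81, 270, 54]
r3 m[cld→φ5] = [72, 270, 162]
r3 m[wet→φ1] = [1, 1, 1]
r3 m[rain→φ0] = [35, 24, 18]
r3 m[rain→φ1] = [45, 24, 18]
r3 m[rain→φ3] = [63, 64, 81]
r4 m[φ0→snow] = [192, 315, 175]
r4 m[φ0→rain] = [24, 48, 54]
r4 m[φ1→cld] = [315, 270, 315]
r4 m[φ1→wet] = [50625, 50625, 60750]
r4 m[φ1→rain] = [1350, 900, 900]
r4 m[φ2→cld] = [1, 9, 3]
r4 m[φ3→rain] = [5, 3, 2]
r4 m[φ4→cld] = [8, 5, 6]
r4 m[φ5→cld] = [9, 5, 2]
r4 m[φ6→snow] = [6, 1, 3]
r4 m[snow→φ0] = [6, 1, 3]
r4 m[snow→φ6] = [192, 315, 175]
r4 m[cld→φ1] = [72, 225, 36]
r4 m[cld→φ2] = [22680, 6750, 3780]
r4 m[cld→φ4] = [2835, 12150, 1890]
r4 m[cld→φ5] = [2520, 12150, 5670]
r4 m[wet→φ1] = [1, 1, 1]
r4 m[rain→φ0] = [6750, 2700, 1800]
r4 m[rain→φ1] = [120, 144, 108]
r4 m[rain→φ3] = [32400, 43200, 48600]
r5 m[φ0→snow] = [27000, 60750, 33750]
r5 m[φ0→rain] = [24, 48, 54]
r5 m[φ1→cld] = [1152, 720, 972]
r5 m[φ1→wet] = [135000, 135000, 162000]
r5 m[φ1→rain] = [1350, 900, 900]
r5 m[φ2→cld] = [1, 9, 3]
r5 m[φ3→rain] = [5, 3, 2]
r5 m[φ4→cld] = [8, 5, 6]
r5 m[φ5→cld] = [9, 5, 2]
r5 m[φ6→snow] = [6, 1, 3]
r5 m[snow→φ0] = [6, 1, 3]
r5 m[snow→φ6] = [192, 315, 175]
r5 m[cld→φ1] = [72, 225, 36]
r5 m[cld→φ2] = [22680, 6750, 3780]
r5 m[cld→φ4] = [2835, 12150, 1890]
r5 m[cld→φ5] = [2520, 12150, 5670]
r5 m[wet→φ1] = [1, 1, 1]
r5 m[rain→φ0] = [6750, 2700, 1800]
r5 m[rain→φ1] = [120, 144, 108]
r5 m[rain→φ3] = [32400, 43200, 48600]
r6 m[φ0→snow] = [27000, 60750, 33750]
r6 m[φ0→rain] = [24, 48, 54]
r6 m[φ1→cld] = [1152, 720, 972]
r6 m[φ1→wet] = [135000, 135000, 162000]
r6 m[φ1→rain] = [1350, 900, 900]
r6 m[φ2→cld] = [1, 9, 3]
r6 m[φ3→rain] = [5, 3, 2]
r6 m[φ4→cld] = [8, 5, 6]
r6 m[φ5→cld] = [9, 5, 2]
r6 m[φ6→snow] = [6, 1, 3]
r6 m[snow→φ0] = [6, 1, 3]
r6 m[snow→φ6] = [27000, 60750, 33750]
r6 m[cld→φ1] = [72, 225, 36]
r6 m[cld→φ2] = [82944, 18000, 11664]
r6 m[cld→φ4] = [10368, 32400, 5832]
r6 m[cld→φ5] = [9216, 32400, 17496]
r6 m[wet→φ1] = [1, 1, 1]
r6 m[rain→φ0] = [6750, 2700, 1800]
r6 m[rain→φ1] = [120, 144, 108]
r6 m[rain→φ3] = [32400, 43200, 48600]
r7 m[φ0→snow] = [27000, 60750, 33750]
r7 m[φ0→rain] = [24, 48, 54]
r7 m[φ1→cld] = [1152, 720, 972]
r7 m[φ1→wet] = [135000, 135000, 162000]
r7 m[φ1→rain] = [1350, 900, 900]
r7 m[φ2→cld] = [1, 9, 3]
r7 m[φ3→rain] = [5, 3, 2]
r7 m[φ4→cld] = [8, 5, 6]
r7 m[φ5→cld] = [9, 5, 2]
r7 m[φ6→snow] = [6, 1, 3]
r7 m[snow→φ0] = [6, 1, 3]
r7 m[snow→φ6] = [27000, 60750, 33750]
r7 m[cld→φ1] = [72, 225, 36]
r7 m[cld→φ2] = [82944, 18000, 11664]
r7 m[cld→φ4] = [10368, 32400, 5832]
r7 m[cld→φ5] = [9216, 32400, 17496]
r7 m[wet→φ1] = [1, 1, 1]
r7 m[rain→φ0] = [6750, 2700, 1800]
r7 m[rain→φ1] = [120, 144, 108]
r7 m[rain→φ3] = [32400, 43200, 48600]
fixed point reached at round 7
b[snow] = ⊗ incoming = [162000, 60750, 101250]

b[snow] = [162000, 60750, 101250]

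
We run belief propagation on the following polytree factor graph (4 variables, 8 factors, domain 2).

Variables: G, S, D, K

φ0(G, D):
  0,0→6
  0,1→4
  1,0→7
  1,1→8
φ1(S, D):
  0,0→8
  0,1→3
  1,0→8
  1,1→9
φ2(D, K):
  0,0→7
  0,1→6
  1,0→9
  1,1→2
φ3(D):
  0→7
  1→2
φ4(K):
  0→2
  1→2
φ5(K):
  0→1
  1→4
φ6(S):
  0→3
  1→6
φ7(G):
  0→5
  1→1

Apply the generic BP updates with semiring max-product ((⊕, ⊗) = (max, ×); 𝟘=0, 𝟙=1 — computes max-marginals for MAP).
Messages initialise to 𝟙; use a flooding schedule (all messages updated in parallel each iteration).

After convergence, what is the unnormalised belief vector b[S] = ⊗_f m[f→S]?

b[S] = [241920, 483840]

init: all messages = 𝟙 over 2 values
r1 m[φ0→G] = [6, 8]
r1 m[φ0→D] = [7, 8]
r1 m[φ1→S] = [8, 9]
r1 m[φ1→D] = [8, 9]
r1 m[φ2→D] = [7, 9]
r1 m[φ2→K] = [9, 6]
r1 m[φ3→D] = [7, 2]
r1 m[φ4→K] = [2, 2]
r1 m[φ5→K] = [1, 4]
r1 m[φ6→S] = [3, 6]
r1 m[φ7→G] = [5, 1]
r1 m[G→φ0] = [1, 1]
r1 m[G→φ7] = [1, 1]
r1 m[S→φ1] = [1, 1]
r1 m[S→φ6] = [1, 1]
r1 m[D→φ0] = [1, 1]
r1 m[D→φ1] = [1, 1]
r1 m[D→φ2] = [1, 1]
r1 m[D→φ3] = [1, 1]
r1 m[K→φ2] = [1, 1]
r1 m[K→φ4] = [1, 1]
r1 m[K→φ5] = [1, 1]
r2 m[φ0→G] = [6, 8]
r2 m[φ0→D] = [7, 8]
r2 m[φ1→S] = [8, 9]
r2 m[φ1→D] = [8, 9]
r2 m[φ2→D] = [7, 9]
r2 m[φ2→K] = [9, 6]
r2 m[φ3→D] = [7, 2]
r2 m[φ4→K] = [2, 2]
r2 m[φ5→K] = [1, 4]
r2 m[φ6→S] = [3, 6]
r2 m[φ7→G] = [5, 1]
r2 m[G→φ0] = [5, 1]
r2 m[G→φ7] = [6, 8]
r2 m[S→φ1] = [3, 6]
r2 m[S→φ6] = [8, 9]
r2 m[D→φ0] = [392, 162]
r2 m[D→φ1] = [343, 144]
r2 m[D→φ2] = [392, 144]
r2 m[D→φ3] = [392, 648]
r2 m[K→φ2] = [2, 8]
r2 m[K→φ4] = [9, 24]
r2 m[K→φ5] = [18, 12]
r3 m[φ0→G] = [2352, 2744]
r3 m[φ0→D] = [30, 20]
r3 m[φ1→S] = [2744, 2744]
r3 m[φ1→D] = [48, 54]
r3 m[φ2→D] = [48, 18]
r3 m[φ2→K] = [2744, 2352]
r3 m[φ3→D] = [7, 2]
r3 m[φ4→K] = [2, 2]
r3 m[φ5→K] = [1, 4]
r3 m[φ6→S] = [3, 6]
r3 m[φ7→G] = [5, 1]
r3 m[G→φ0] = [5, 1]
r3 m[G→φ7] = [6, 8]
r3 m[S→φ1] = [3, 6]
r3 m[S→φ6] = [8, 9]
r3 m[D→φ0] = [392, 162]
r3 m[D→φ1] = [343, 144]
r3 m[D→φ2] = [392, 144]
r3 m[D→φ3] = [392, 648]
r3 m[K→φ2] = [2, 8]
r3 m[K→φ4] = [9, 24]
r3 m[K→φ5] = [18, 12]
r4 m[φ0→G] = [2352, 2744]
r4 m[φ0→D] = [30, 20]
r4 m[φ1→S] = [2744, 2744]
r4 m[φ1→D] = [48, 54]
r4 m[φ2→D] = [48, 18]
r4 m[φ2→K] = [2744, 2352]
r4 m[φ3→D] = [7, 2]
r4 m[φ4→K] = [2, 2]
r4 m[φ5→K] = [1, 4]
r4 m[φ6→S] = [3, 6]
r4 m[φ7→G] = [5, 1]
r4 m[G→φ0] = [5, 1]
r4 m[G→φ7] = [2352, 2744]
r4 m[S→φ1] = [3, 6]
r4 m[S→φ6] = [2744, 2744]
r4 m[D→φ0] = [16128, 1944]
r4 m[D→φ1] = [10080, 720]
r4 m[D→φ2] = [10080, 2160]
r4 m[D→φ3] = [69120, 19440]
r4 m[K→φ2] = [2, 8]
r4 m[K→φ4] = [2744, 9408]
r4 m[K→φ5] = [5488, 4704]
r5 m[φ0→G] = [96768, 112896]
r5 m[φ0→D] = [30, 20]
r5 m[φ1→S] = [80640, 80640]
r5 m[φ1→D] = [48, 54]
r5 m[φ2→D] = [48, 18]
r5 m[φ2→K] = [70560, 60480]
r5 m[φ3→D] = [7, 2]
r5 m[φ4→K] = [2, 2]
r5 m[φ5→K] = [1, 4]
r5 m[φ6→S] = [3, 6]
r5 m[φ7→G] = [5, 1]
r5 m[G→φ0] = [5, 1]
r5 m[G→φ7] = [2352, 2744]
r5 m[S→φ1] = [3, 6]
r5 m[S→φ6] = [2744, 2744]
r5 m[D→φ0] = [16128, 1944]
r5 m[D→φ1] = [10080, 720]
r5 m[D→φ2] = [10080, 2160]
r5 m[D→φ3] = [69120, 19440]
r5 m[K→φ2] = [2, 8]
r5 m[K→φ4] = [2744, 9408]
r5 m[K→φ5] = [5488, 4704]
r6 m[φ0→G] = [96768, 112896]
r6 m[φ0→D] = [30, 20]
r6 m[φ1→S] = [80640, 80640]
r6 m[φ1→D] = [48, 54]
r6 m[φ2→D] = [48, 18]
r6 m[φ2→K] = [70560, 60480]
r6 m[φ3→D] = [7, 2]
r6 m[φ4→K] = [2, 2]
r6 m[φ5→K] = [1, 4]
r6 m[φ6→S] = [3, 6]
r6 m[φ7→G] = [5, 1]
r6 m[G→φ0] = [5, 1]
r6 m[G→φ7] = [96768, 112896]
r6 m[S→φ1] = [3, 6]
r6 m[S→φ6] = [80640, 80640]
r6 m[D→φ0] = [16128, 1944]
r6 m[D→φ1] = [10080, 720]
r6 m[D→φ2] = [10080, 2160]
r6 m[D→φ3] = [69120, 19440]
r6 m[K→φ2] = [2, 8]
r6 m[K→φ4] = [70560, 241920]
r6 m[K→φ5] = [141120, 120960]
r7 m[φ0→G] = [96768, 112896]
r7 m[φ0→D] = [30, 20]
r7 m[φ1→S] = [80640, 80640]
r7 m[φ1→D] = [48, 54]
r7 m[φ2→D] = [48, 18]
r7 m[φ2→K] = [70560, 60480]
r7 m[φ3→D] = [7, 2]
r7 m[φ4→K] = [2, 2]
r7 m[φ5→K] = [1, 4]
r7 m[φ6→S] = [3, 6]
r7 m[φ7→G] = [5, 1]
r7 m[G→φ0] = [5, 1]
r7 m[G→φ7] = [96768, 112896]
r7 m[S→φ1] = [3, 6]
r7 m[S→φ6] = [80640, 80640]
r7 m[D→φ0] = [16128, 1944]
r7 m[D→φ1] = [10080, 720]
r7 m[D→φ2] = [10080, 2160]
r7 m[D→φ3] = [69120, 19440]
r7 m[K→φ2] = [2, 8]
r7 m[K→φ4] = [70560, 241920]
r7 m[K→φ5] = [141120, 120960]
fixed point reached at round 7
b[S] = ⊗ incoming = [241920, 483840]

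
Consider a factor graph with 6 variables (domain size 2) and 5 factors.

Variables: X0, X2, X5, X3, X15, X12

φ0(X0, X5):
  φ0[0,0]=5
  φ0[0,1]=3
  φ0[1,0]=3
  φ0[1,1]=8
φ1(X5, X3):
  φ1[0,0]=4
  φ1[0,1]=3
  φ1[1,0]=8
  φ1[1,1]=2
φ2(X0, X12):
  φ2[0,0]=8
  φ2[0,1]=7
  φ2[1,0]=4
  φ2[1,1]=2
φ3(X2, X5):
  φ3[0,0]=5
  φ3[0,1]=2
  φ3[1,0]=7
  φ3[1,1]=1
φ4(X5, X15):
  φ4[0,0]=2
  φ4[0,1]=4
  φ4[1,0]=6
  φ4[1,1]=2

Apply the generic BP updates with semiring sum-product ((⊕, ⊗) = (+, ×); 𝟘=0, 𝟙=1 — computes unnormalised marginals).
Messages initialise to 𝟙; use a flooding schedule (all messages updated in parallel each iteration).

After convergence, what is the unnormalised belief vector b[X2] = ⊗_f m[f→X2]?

init: all messages = 𝟙 over 2 values
r1 m[φ0→X0] = [8, 11]
r1 m[φ0→X5] = [8, 11]
r1 m[φ1→X5] = [7, 10]
r1 m[φ1→X3] = [12, 5]
r1 m[φ2→X0] = [15, 6]
r1 m[φ2→X12] = [12, 9]
r1 m[φ3→X2] = [7, 8]
r1 m[φ3→X5] = [12, 3]
r1 m[φ4→X5] = [6, 8]
r1 m[φ4→X15] = [8, 6]
r1 m[X0→φ0] = [1, 1]
r1 m[X0→φ2] = [1, 1]
r1 m[X2→φ3] = [1, 1]
r1 m[X5→φ0] = [1, 1]
r1 m[X5→φ1] = [1, 1]
r1 m[X5→φ3] = [1, 1]
r1 m[X5→φ4] = [1, 1]
r1 m[X3→φ1] = [1, 1]
r1 m[X15→φ4] = [1, 1]
r1 m[X12→φ2] = [1, 1]
r2 m[φ0→X0] = [8, 11]
r2 m[φ0→X5] = [8, 11]
r2 m[φ1→X5] = [7, 10]
r2 m[φ1→X3] = [12, 5]
r2 m[φ2→X0] = [15, 6]
r2 m[φ2→X12] = [12, 9]
r2 m[φ3→X2] = [7, 8]
r2 m[φ3→X5] = [12, 3]
r2 m[φ4→X5] = [6, 8]
r2 m[φ4→X15] = [8, 6]
r2 m[X0→φ0] = [15, 6]
r2 m[X0→φ2] = [8, 11]
r2 m[X2→φ3] = [1, 1]
r2 m[X5→φ0] = [504, 240]
r2 m[X5→φ1] = [576, 264]
r2 m[X5→φ3] = [336, 880]
r2 m[X5→φ4] = [672, 330]
r2 m[X3→φ1] = [1, 1]
r2 m[X15→φ4] = [1, 1]
r2 m[X12→φ2] = [1, 1]
r3 m[φ0→X0] = [3240, 3432]
r3 m[φ0→X5] = [93, 93]
r3 m[φ1→X5] = [7, 10]
r3 m[φ1→X3] = [4416, 2256]
r3 m[φ2→X0] = [15, 6]
r3 m[φ2→X12] = [108, 78]
r3 m[φ3→X2] = [3440, 3232]
r3 m[φ3→X5] = [12, 3]
r3 m[φ4→X5] = [6, 8]
r3 m[φ4→X15] = [3324, 3348]
r3 m[X0→φ0] = [15, 6]
r3 m[X0→φ2] = [8, 11]
r3 m[X2→φ3] = [1, 1]
r3 m[X5→φ0] = [504, 240]
r3 m[X5→φ1] = [576, 264]
r3 m[X5→φ3] = [336, 880]
r3 m[X5→φ4] = [672, 330]
r3 m[X3→φ1] = [1, 1]
r3 m[X15→φ4] = [1, 1]
r3 m[X12→φ2] = [1, 1]
r4 m[φ0→X0] = [3240, 3432]
r4 m[φ0→X5] = [93, 93]
r4 m[φ1→X5] = [7, 10]
r4 m[φ1→X3] = [4416, 2256]
r4 m[φ2→X0] = [15, 6]
r4 m[φ2→X12] = [108, 78]
r4 m[φ3→X2] = [3440, 3232]
r4 m[φ3→X5] = [12, 3]
r4 m[φ4→X5] = [6, 8]
r4 m[φ4→X15] = [3324, 3348]
r4 m[X0→φ0] = [15, 6]
r4 m[X0→φ2] = [3240, 3432]
r4 m[X2→φ3] = [1, 1]
r4 m[X5→φ0] = [504, 240]
r4 m[X5→φ1] = [6696, 2232]
r4 m[X5→φ3] = [3906, 7440]
r4 m[X5→φ4] = [7812, 2790]
r4 m[X3→φ1] = [1, 1]
r4 m[X15→φ4] = [1, 1]
r4 m[X12→φ2] = [1, 1]
r5 m[φ0→X0] = [3240, 3432]
r5 m[φ0→X5] = [93, 93]
r5 m[φ1→X5] = [7, 10]
r5 m[φ1→X3] = [44640, 24552]
r5 m[φ2→X0] = [15, 6]
r5 m[φ2→X12] = [39648, 29544]
r5 m[φ3→X2] = [34410, 34782]
r5 m[φ3→X5] = [12, 3]
r5 m[φ4→X5] = [6, 8]
r5 m[φ4→X15] = [32364, 36828]
r5 m[X0→φ0] = [15, 6]
r5 m[X0→φ2] = [3240, 3432]
r5 m[X2→φ3] = [1, 1]
r5 m[X5→φ0] = [504, 240]
r5 m[X5→φ1] = [6696, 2232]
r5 m[X5→φ3] = [3906, 7440]
r5 m[X5→φ4] = [7812, 2790]
r5 m[X3→φ1] = [1, 1]
r5 m[X15→φ4] = [1, 1]
r5 m[X12→φ2] = [1, 1]
r6 m[φ0→X0] = [3240, 3432]
r6 m[φ0→X5] = [93, 93]
r6 m[φ1→X5] = [7, 10]
r6 m[φ1→X3] = [44640, 24552]
r6 m[φ2→X0] = [15, 6]
r6 m[φ2→X12] = [39648, 29544]
r6 m[φ3→X2] = [34410, 34782]
r6 m[φ3→X5] = [12, 3]
r6 m[φ4→X5] = [6, 8]
r6 m[φ4→X15] = [32364, 36828]
r6 m[X0→φ0] = [15, 6]
r6 m[X0→φ2] = [3240, 3432]
r6 m[X2→φ3] = [1, 1]
r6 m[X5→φ0] = [504, 240]
r6 m[X5→φ1] = [6696, 2232]
r6 m[X5→φ3] = [3906, 7440]
r6 m[X5→φ4] = [7812, 2790]
r6 m[X3→φ1] = [1, 1]
r6 m[X15→φ4] = [1, 1]
r6 m[X12→φ2] = [1, 1]
fixed point reached at round 6
b[X2] = ⊗ incoming = [34410, 34782]

b[X2] = [34410, 34782]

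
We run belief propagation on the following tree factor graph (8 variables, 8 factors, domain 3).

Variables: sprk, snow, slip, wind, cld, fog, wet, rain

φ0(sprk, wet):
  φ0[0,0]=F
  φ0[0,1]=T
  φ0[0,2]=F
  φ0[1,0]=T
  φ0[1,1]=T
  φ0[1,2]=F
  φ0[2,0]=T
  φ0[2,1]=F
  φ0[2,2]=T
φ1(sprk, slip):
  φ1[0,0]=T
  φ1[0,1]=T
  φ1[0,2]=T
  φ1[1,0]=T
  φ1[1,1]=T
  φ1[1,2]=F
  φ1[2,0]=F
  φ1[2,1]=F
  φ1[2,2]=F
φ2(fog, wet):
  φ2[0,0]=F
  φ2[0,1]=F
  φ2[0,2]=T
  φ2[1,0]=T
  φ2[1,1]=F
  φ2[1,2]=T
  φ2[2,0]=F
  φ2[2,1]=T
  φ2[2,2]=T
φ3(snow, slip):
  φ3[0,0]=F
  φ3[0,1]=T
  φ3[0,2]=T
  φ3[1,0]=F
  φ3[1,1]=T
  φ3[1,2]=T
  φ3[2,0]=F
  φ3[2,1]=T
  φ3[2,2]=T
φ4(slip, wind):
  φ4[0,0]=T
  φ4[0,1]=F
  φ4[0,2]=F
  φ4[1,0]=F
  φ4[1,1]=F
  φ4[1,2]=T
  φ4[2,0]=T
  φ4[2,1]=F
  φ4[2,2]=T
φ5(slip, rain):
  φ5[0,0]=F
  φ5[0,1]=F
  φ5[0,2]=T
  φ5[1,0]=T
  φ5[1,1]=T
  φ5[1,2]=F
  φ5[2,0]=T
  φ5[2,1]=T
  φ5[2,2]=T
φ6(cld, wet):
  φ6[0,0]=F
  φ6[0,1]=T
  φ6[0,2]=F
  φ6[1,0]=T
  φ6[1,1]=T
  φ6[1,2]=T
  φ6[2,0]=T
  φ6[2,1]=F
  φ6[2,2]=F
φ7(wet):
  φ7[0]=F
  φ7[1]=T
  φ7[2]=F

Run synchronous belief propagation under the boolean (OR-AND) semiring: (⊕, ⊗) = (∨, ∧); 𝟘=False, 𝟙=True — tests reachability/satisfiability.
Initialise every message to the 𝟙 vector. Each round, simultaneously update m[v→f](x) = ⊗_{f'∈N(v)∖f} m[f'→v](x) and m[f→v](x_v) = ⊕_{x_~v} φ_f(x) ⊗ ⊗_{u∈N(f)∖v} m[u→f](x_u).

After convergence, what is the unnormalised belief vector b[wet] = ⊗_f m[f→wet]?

init: all messages = 𝟙 over 3 values
r1 m[φ0→sprk] = [T, T, T]
r1 m[φ0→wet] = [T, T, T]
r1 m[φ1→sprk] = [T, T, F]
r1 m[φ1→slip] = [T, T, T]
r1 m[φ2→fog] = [T, T, T]
r1 m[φ2→wet] = [T, T, T]
r1 m[φ3→snow] = [T, T, T]
r1 m[φ3→slip] = [F, T, T]
r1 m[φ4→slip] = [T, T, T]
r1 m[φ4→wind] = [T, F, T]
r1 m[φ5→slip] = [T, T, T]
r1 m[φ5→rain] = [T, T, T]
r1 m[φ6→cld] = [T, T, T]
r1 m[φ6→wet] = [T, T, T]
r1 m[φ7→wet] = [F, T, F]
r1 m[sprk→φ0] = [T, T, T]
r1 m[sprk→φ1] = [T, T, T]
r1 m[snow→φ3] = [T, T, T]
r1 m[slip→φ1] = [T, T, T]
r1 m[slip→φ3] = [T, T, T]
r1 m[slip→φ4] = [T, T, T]
r1 m[slip→φ5] = [T, T, T]
r1 m[wind→φ4] = [T, T, T]
r1 m[cld→φ6] = [T, T, T]
r1 m[fog→φ2] = [T, T, T]
r1 m[wet→φ0] = [T, T, T]
r1 m[wet→φ2] = [T, T, T]
r1 m[wet→φ6] = [T, T, T]
r1 m[wet→φ7] = [T, T, T]
r1 m[rain→φ5] = [T, T, T]
r2 m[φ0→sprk] = [T, T, T]
r2 m[φ0→wet] = [T, T, T]
r2 m[φ1→sprk] = [T, T, F]
r2 m[φ1→slip] = [T, T, T]
r2 m[φ2→fog] = [T, T, T]
r2 m[φ2→wet] = [T, T, T]
r2 m[φ3→snow] = [T, T, T]
r2 m[φ3→slip] = [F, T, T]
r2 m[φ4→slip] = [T, T, T]
r2 m[φ4→wind] = [T, F, T]
r2 m[φ5→slip] = [T, T, T]
r2 m[φ5→rain] = [T, T, T]
r2 m[φ6→cld] = [T, T, T]
r2 m[φ6→wet] = [T, T, T]
r2 m[φ7→wet] = [F, T, F]
r2 m[sprk→φ0] = [T, T, F]
r2 m[sprk→φ1] = [T, T, T]
r2 m[snow→φ3] = [T, T, T]
r2 m[slip→φ1] = [F, T, T]
r2 m[slip→φ3] = [T, T, T]
r2 m[slip→φ4] = [F, T, T]
r2 m[slip→φ5] = [F, T, T]
r2 m[wind→φ4] = [T, T, T]
r2 m[cld→φ6] = [T, T, T]
r2 m[fog→φ2] = [T, T, T]
r2 m[wet→φ0] = [F, T, F]
r2 m[wet→φ2] = [F, T, F]
r2 m[wet→φ6] = [F, T, F]
r2 m[wet→φ7] = [T, T, T]
r2 m[rain→φ5] = [T, T, T]
r3 m[φ0→sprk] = [T, T, F]
r3 m[φ0→wet] = [T, T, F]
r3 m[φ1→sprk] = [T, T, F]
r3 m[φ1→slip] = [T, T, T]
r3 m[φ2→fog] = [F, F, T]
r3 m[φ2→wet] = [T, T, T]
r3 m[φ3→snow] = [T, T, T]
r3 m[φ3→slip] = [F, T, T]
r3 m[φ4→slip] = [T, T, T]
r3 m[φ4→wind] = [T, F, T]
r3 m[φ5→slip] = [T, T, T]
r3 m[φ5→rain] = [T, T, T]
r3 m[φ6→cld] = [T, T, F]
r3 m[φ6→wet] = [T, T, T]
r3 m[φ7→wet] = [F, T, F]
r3 m[sprk→φ0] = [T, T, F]
r3 m[sprk→φ1] = [T, T, T]
r3 m[snow→φ3] = [T, T, T]
r3 m[slip→φ1] = [F, T, T]
r3 m[slip→φ3] = [T, T, T]
r3 m[slip→φ4] = [F, T, T]
r3 m[slip→φ5] = [F, T, T]
r3 m[wind→φ4] = [T, T, T]
r3 m[cld→φ6] = [T, T, T]
r3 m[fog→φ2] = [T, T, T]
r3 m[wet→φ0] = [F, T, F]
r3 m[wet→φ2] = [F, T, F]
r3 m[wet→φ6] = [F, T, F]
r3 m[wet→φ7] = [T, T, T]
r3 m[rain→φ5] = [T, T, T]
r4 m[φ0→sprk] = [T, T, F]
r4 m[φ0→wet] = [T, T, F]
r4 m[φ1→sprk] = [T, T, F]
r4 m[φ1→slip] = [T, T, T]
r4 m[φ2→fog] = [F, F, T]
r4 m[φ2→wet] = [T, T, T]
r4 m[φ3→snow] = [T, T, T]
r4 m[φ3→slip] = [F, T, T]
r4 m[φ4→slip] = [T, T, T]
r4 m[φ4→wind] = [T, F, T]
r4 m[φ5→slip] = [T, T, T]
r4 m[φ5→rain] = [T, T, T]
r4 m[φ6→cld] = [T, T, F]
r4 m[φ6→wet] = [T, T, T]
r4 m[φ7→wet] = [F, T, F]
r4 m[sprk→φ0] = [T, T, F]
r4 m[sprk→φ1] = [T, T, F]
r4 m[snow→φ3] = [T, T, T]
r4 m[slip→φ1] = [F, T, T]
r4 m[slip→φ3] = [T, T, T]
r4 m[slip→φ4] = [F, T, T]
r4 m[slip→φ5] = [F, T, T]
r4 m[wind→φ4] = [T, T, T]
r4 m[cld→φ6] = [T, T, T]
r4 m[fog→φ2] = [T, T, T]
r4 m[wet→φ0] = [F, T, F]
r4 m[wet→φ2] = [F, T, F]
r4 m[wet→φ6] = [F, T, F]
r4 m[wet→φ7] = [T, T, F]
r4 m[rain→φ5] = [T, T, T]
r5 m[φ0→sprk] = [T, T, F]
r5 m[φ0→wet] = [T, T, F]
r5 m[φ1→sprk] = [T, T, F]
r5 m[φ1→slip] = [T, T, T]
r5 m[φ2→fog] = [F, F, T]
r5 m[φ2→wet] = [T, T, T]
r5 m[φ3→snow] = [T, T, T]
r5 m[φ3→slip] = [F, T, T]
r5 m[φ4→slip] = [T, T, T]
r5 m[φ4→wind] = [T, F, T]
r5 m[φ5→slip] = [T, T, T]
r5 m[φ5→rain] = [T, T, T]
r5 m[φ6→cld] = [T, T, F]
r5 m[φ6→wet] = [T, T, T]
r5 m[φ7→wet] = [F, T, F]
r5 m[sprk→φ0] = [T, T, F]
r5 m[sprk→φ1] = [T, T, F]
r5 m[snow→φ3] = [T, T, T]
r5 m[slip→φ1] = [F, T, T]
r5 m[slip→φ3] = [T, T, T]
r5 m[slip→φ4] = [F, T, T]
r5 m[slip→φ5] = [F, T, T]
r5 m[wind→φ4] = [T, T, T]
r5 m[cld→φ6] = [T, T, T]
r5 m[fog→φ2] = [T, T, T]
r5 m[wet→φ0] = [F, T, F]
r5 m[wet→φ2] = [F, T, F]
r5 m[wet→φ6] = [F, T, F]
r5 m[wet→φ7] = [T, T, F]
r5 m[rain→φ5] = [T, T, T]
fixed point reached at round 5
b[wet] = ⊗ incoming = [F, T, F]

b[wet] = [F, T, F]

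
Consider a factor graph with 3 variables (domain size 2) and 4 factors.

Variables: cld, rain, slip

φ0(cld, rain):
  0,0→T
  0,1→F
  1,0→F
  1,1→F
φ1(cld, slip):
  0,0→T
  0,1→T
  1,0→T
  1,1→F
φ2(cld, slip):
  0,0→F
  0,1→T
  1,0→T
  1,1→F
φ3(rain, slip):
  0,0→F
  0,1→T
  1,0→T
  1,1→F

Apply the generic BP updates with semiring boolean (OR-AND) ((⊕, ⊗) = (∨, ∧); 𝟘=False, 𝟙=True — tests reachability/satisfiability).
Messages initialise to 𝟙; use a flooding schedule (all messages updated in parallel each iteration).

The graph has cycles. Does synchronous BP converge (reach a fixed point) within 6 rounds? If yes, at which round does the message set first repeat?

NOT CONVERGED within 6 rounds

init: all messages = 𝟙 over 2 values
r1 m[φ0→cld] = [T, F]
r1 m[φ0→rain] = [T, F]
r1 m[φ1→cld] = [T, T]
r1 m[φ1→slip] = [T, T]
r1 m[φ2→cld] = [T, T]
r1 m[φ2→slip] = [T, T]
r1 m[φ3→rain] = [T, T]
r1 m[φ3→slip] = [T, T]
r1 m[cld→φ0] = [T, T]
r1 m[cld→φ1] = [T, T]
r1 m[cld→φ2] = [T, T]
r1 m[rain→φ0] = [T, T]
r1 m[rain→φ3] = [T, T]
r1 m[slip→φ1] = [T, T]
r1 m[slip→φ2] = [T, T]
r1 m[slip→φ3] = [T, T]
r2 m[φ0→cld] = [T, F]
r2 m[φ0→rain] = [T, F]
r2 m[φ1→cld] = [T, T]
r2 m[φ1→slip] = [T, T]
r2 m[φ2→cld] = [T, T]
r2 m[φ2→slip] = [T, T]
r2 m[φ3→rain] = [T, T]
r2 m[φ3→slip] = [T, T]
r2 m[cld→φ0] = [T, T]
r2 m[cld→φ1] = [T, F]
r2 m[cld→φ2] = [T, F]
r2 m[rain→φ0] = [T, T]
r2 m[rain→φ3] = [T, F]
r2 m[slip→φ1] = [T, T]
r2 m[slip→φ2] = [T, T]
r2 m[slip→φ3] = [T, T]
r3 m[φ0→cld] = [T, F]
r3 m[φ0→rain] = [T, F]
r3 m[φ1→cld] = [T, T]
r3 m[φ1→slip] = [T, T]
r3 m[φ2→cld] = [T, T]
r3 m[φ2→slip] = [F, T]
r3 m[φ3→rain] = [T, T]
r3 m[φ3→slip] = [F, T]
r3 m[cld→φ0] = [T, T]
r3 m[cld→φ1] = [T, F]
r3 m[cld→φ2] = [T, F]
r3 m[rain→φ0] = [T, T]
r3 m[rain→φ3] = [T, F]
r3 m[slip→φ1] = [T, T]
r3 m[slip→φ2] = [T, T]
r3 m[slip→φ3] = [T, T]
r4 m[φ0→cld] = [T, F]
r4 m[φ0→rain] = [T, F]
r4 m[φ1→cld] = [T, T]
r4 m[φ1→slip] = [T, T]
r4 m[φ2→cld] = [T, T]
r4 m[φ2→slip] = [F, T]
r4 m[φ3→rain] = [T, T]
r4 m[φ3→slip] = [F, T]
r4 m[cld→φ0] = [T, T]
r4 m[cld→φ1] = [T, F]
r4 m[cld→φ2] = [T, F]
r4 m[rain→φ0] = [T, T]
r4 m[rain→φ3] = [T, F]
r4 m[slip→φ1] = [F, T]
r4 m[slip→φ2] = [F, T]
r4 m[slip→φ3] = [F, T]
r5 m[φ0→cld] = [T, F]
r5 m[φ0→rain] = [T, F]
r5 m[φ1→cld] = [T, F]
r5 m[φ1→slip] = [T, T]
r5 m[φ2→cld] = [T, F]
r5 m[φ2→slip] = [F, T]
r5 m[φ3→rain] = [T, F]
r5 m[φ3→slip] = [F, T]
r5 m[cld→φ0] = [T, T]
r5 m[cld→φ1] = [T, F]
r5 m[cld→φ2] = [T, F]
r5 m[rain→φ0] = [T, T]
r5 m[rain→φ3] = [T, F]
r5 m[slip→φ1] = [F, T]
r5 m[slip→φ2] = [F, T]
r5 m[slip→φ3] = [F, T]
r6 m[φ0→cld] = [T, F]
r6 m[φ0→rain] = [T, F]
r6 m[φ1→cld] = [T, F]
r6 m[φ1→slip] = [T, T]
r6 m[φ2→cld] = [T, F]
r6 m[φ2→slip] = [F, T]
r6 m[φ3→rain] = [T, F]
r6 m[φ3→slip] = [F, T]
r6 m[cld→φ0] = [T, F]
r6 m[cld→φ1] = [T, F]
r6 m[cld→φ2] = [T, F]
r6 m[rain→φ0] = [T, F]
r6 m[rain→φ3] = [T, F]
r6 m[slip→φ1] = [F, T]
r6 m[slip→φ2] = [F, T]
r6 m[slip→φ3] = [F, T]
no fixed point within 6 rounds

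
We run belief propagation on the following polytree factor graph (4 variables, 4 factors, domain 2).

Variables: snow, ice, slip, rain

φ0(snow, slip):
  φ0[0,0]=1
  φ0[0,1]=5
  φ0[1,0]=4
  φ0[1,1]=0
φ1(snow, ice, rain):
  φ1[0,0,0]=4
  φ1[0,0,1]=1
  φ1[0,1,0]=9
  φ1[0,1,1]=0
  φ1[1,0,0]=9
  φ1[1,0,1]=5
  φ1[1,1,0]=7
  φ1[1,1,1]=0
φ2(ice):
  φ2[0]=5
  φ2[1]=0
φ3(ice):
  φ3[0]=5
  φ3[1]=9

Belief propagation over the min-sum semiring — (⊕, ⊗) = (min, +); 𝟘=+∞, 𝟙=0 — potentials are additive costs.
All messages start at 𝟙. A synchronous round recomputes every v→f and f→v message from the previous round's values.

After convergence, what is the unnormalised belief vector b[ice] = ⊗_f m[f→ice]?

b[ice] = [12, 9]

init: all messages = 𝟙 over 2 values
r1 m[φ0→snow] = [1, 0]
r1 m[φ0→slip] = [1, 0]
r1 m[φ1→snow] = [0, 0]
r1 m[φ1→ice] = [1, 0]
r1 m[φ1→rain] = [4, 0]
r1 m[φ2→ice] = [5, 0]
r1 m[φ3→ice] = [5, 9]
r1 m[snow→φ0] = [0, 0]
r1 m[snow→φ1] = [0, 0]
r1 m[ice→φ1] = [0, 0]
r1 m[ice→φ2] = [0, 0]
r1 m[ice→φ3] = [0, 0]
r1 m[slip→φ0] = [0, 0]
r1 m[rain→φ1] = [0, 0]
r2 m[φ0→snow] = [1, 0]
r2 m[φ0→slip] = [1, 0]
r2 m[φ1→snow] = [0, 0]
r2 m[φ1→ice] = [1, 0]
r2 m[φ1→rain] = [4, 0]
r2 m[φ2→ice] = [5, 0]
r2 m[φ3→ice] = [5, 9]
r2 m[snow→φ0] = [0, 0]
r2 m[snow→φ1] = [1, 0]
r2 m[ice→φ1] = [10, 9]
r2 m[ice→φ2] = [6, 9]
r2 m[ice→φ3] = [6, 0]
r2 m[slip→φ0] = [0, 0]
r2 m[rain→φ1] = [0, 0]
r3 m[φ0→snow] = [1, 0]
r3 m[φ0→slip] = [1, 0]
r3 m[φ1→snow] = [9, 9]
r3 m[φ1→ice] = [2, 0]
r3 m[φ1→rain] = [15, 9]
r3 m[φ2→ice] = [5, 0]
r3 m[φ3→ice] = [5, 9]
r3 m[snow→φ0] = [0, 0]
r3 m[snow→φ1] = [1, 0]
r3 m[ice→φ1] = [10, 9]
r3 m[ice→φ2] = [6, 9]
r3 m[ice→φ3] = [6, 0]
r3 m[slip→φ0] = [0, 0]
r3 m[rain→φ1] = [0, 0]
r4 m[φ0→snow] = [1, 0]
r4 m[φ0→slip] = [1, 0]
r4 m[φ1→snow] = [9, 9]
r4 m[φ1→ice] = [2, 0]
r4 m[φ1→rain] = [15, 9]
r4 m[φ2→ice] = [5, 0]
r4 m[φ3→ice] = [5, 9]
r4 m[snow→φ0] = [9, 9]
r4 m[snow→φ1] = [1, 0]
r4 m[ice→φ1] = [10, 9]
r4 m[ice→φ2] = [7, 9]
r4 m[ice→φ3] = [7, 0]
r4 m[slip→φ0] = [0, 0]
r4 m[rain→φ1] = [0, 0]
r5 m[φ0→snow] = [1, 0]
r5 m[φ0→slip] = [10, 9]
r5 m[φ1→snow] = [9, 9]
r5 m[φ1→ice] = [2, 0]
r5 m[φ1→rain] = [15, 9]
r5 m[φ2→ice] = [5, 0]
r5 m[φ3→ice] = [5, 9]
r5 m[snow→φ0] = [9, 9]
r5 m[snow→φ1] = [1, 0]
r5 m[ice→φ1] = [10, 9]
r5 m[ice→φ2] = [7, 9]
r5 m[ice→φ3] = [7, 0]
r5 m[slip→φ0] = [0, 0]
r5 m[rain→φ1] = [0, 0]
r6 m[φ0→snow] = [1, 0]
r6 m[φ0→slip] = [10, 9]
r6 m[φ1→snow] = [9, 9]
r6 m[φ1→ice] = [2, 0]
r6 m[φ1→rain] = [15, 9]
r6 m[φ2→ice] = [5, 0]
r6 m[φ3→ice] = [5, 9]
r6 m[snow→φ0] = [9, 9]
r6 m[snow→φ1] = [1, 0]
r6 m[ice→φ1] = [10, 9]
r6 m[ice→φ2] = [7, 9]
r6 m[ice→φ3] = [7, 0]
r6 m[slip→φ0] = [0, 0]
r6 m[rain→φ1] = [0, 0]
fixed point reached at round 6
b[ice] = ⊗ incoming = [12, 9]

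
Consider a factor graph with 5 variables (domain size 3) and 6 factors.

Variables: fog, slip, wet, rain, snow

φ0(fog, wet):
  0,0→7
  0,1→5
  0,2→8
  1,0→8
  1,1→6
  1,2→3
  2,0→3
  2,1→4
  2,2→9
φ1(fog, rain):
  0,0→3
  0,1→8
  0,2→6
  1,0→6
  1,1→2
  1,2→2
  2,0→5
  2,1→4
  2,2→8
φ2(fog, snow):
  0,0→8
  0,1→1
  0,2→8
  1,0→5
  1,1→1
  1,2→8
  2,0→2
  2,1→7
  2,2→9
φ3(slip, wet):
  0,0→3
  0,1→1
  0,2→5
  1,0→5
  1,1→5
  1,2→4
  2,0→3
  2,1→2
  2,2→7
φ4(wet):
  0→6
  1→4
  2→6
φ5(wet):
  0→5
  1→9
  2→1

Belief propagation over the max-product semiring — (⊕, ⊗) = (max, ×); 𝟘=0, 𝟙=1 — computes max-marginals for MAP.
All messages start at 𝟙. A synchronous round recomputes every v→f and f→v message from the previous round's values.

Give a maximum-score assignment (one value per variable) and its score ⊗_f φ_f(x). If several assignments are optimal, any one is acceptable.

init: all messages = 𝟙 over 3 values
r1 m[φ0→fog] = [8, 8, 9]
r1 m[φ0→wet] = [8, 6, 9]
r1 m[φ1→fog] = [8, 6, 8]
r1 m[φ1→rain] = [6, 8, 8]
r1 m[φ2→fog] = [8, 8, 9]
r1 m[φ2→snow] = [8, 7, 9]
r1 m[φ3→slip] = [5, 5, 7]
r1 m[φ3→wet] = [5, 5, 7]
r1 m[φ4→wet] = [6, 4, 6]
r1 m[φ5→wet] = [5, 9, 1]
r1 m[fog→φ0] = [1, 1, 1]
r1 m[fog→φ1] = [1, 1, 1]
r1 m[fog→φ2] = [1, 1, 1]
r1 m[slip→φ3] = [1, 1, 1]
r1 m[wet→φ0] = [1, 1, 1]
r1 m[wet→φ3] = [1, 1, 1]
r1 m[wet→φ4] = [1, 1, 1]
r1 m[wet→φ5] = [1, 1, 1]
r1 m[rain→φ1] = [1, 1, 1]
r1 m[snow→φ2] = [1, 1, 1]
r2 m[φ0→fog] = [8, 8, 9]
r2 m[φ0→wet] = [8, 6, 9]
r2 m[φ1→fog] = [8, 6, 8]
r2 m[φ1→rain] = [6, 8, 8]
r2 m[φ2→fog] = [8, 8, 9]
r2 m[φ2→snow] = [8, 7, 9]
r2 m[φ3→slip] = [5, 5, 7]
r2 m[φ3→wet] = [5, 5, 7]
r2 m[φ4→wet] = [6, 4, 6]
r2 m[φ5→wet] = [5, 9, 1]
r2 m[fog→φ0] = [64, 48, 72]
r2 m[fog→φ1] = [64, 64, 81]
r2 m[fog→φ2] = [64, 48, 72]
r2 m[slip→φ3] = [1, 1, 1]
r2 m[wet→φ0] = [150, 180, 42]
r2 m[wet→φ3] = [240, 216, 54]
r2 m[wet→φ4] = [200, 270, 63]
r2 m[wet→φ5] = [240, 120, 378]
r2 m[rain→φ1] = [1, 1, 1]
r2 m[snow→φ2] = [1, 1, 1]
r3 m[φ0→fog] = [1050, 1200, 720]
r3 m[φ0→wet] = [448, 320, 648]
r3 m[φ1→fog] = [8, 6, 8]
r3 m[φ1→rain] = [405, 512, 648]
r3 m[φ2→fog] = [8, 8, 9]
r3 m[φ2→snow] = [512, 504, 648]
r3 m[φ3→slip] = [720, 1200, 720]
r3 m[φ3→wet] = [5, 5, 7]
r3 m[φ4→wet] = [6, 4, 6]
r3 m[φ5→wet] = [5, 9, 1]
r3 m[fog→φ0] = [64, 48, 72]
r3 m[fog→φ1] = [64, 64, 81]
r3 m[fog→φ2] = [64, 48, 72]
r3 m[slip→φ3] = [1, 1, 1]
r3 m[wet→φ0] = [150, 180, 42]
r3 m[wet→φ3] = [240, 216, 54]
r3 m[wet→φ4] = [200, 270, 63]
r3 m[wet→φ5] = [240, 120, 378]
r3 m[rain→φ1] = [1, 1, 1]
r3 m[snow→φ2] = [1, 1, 1]
r4 m[φ0→fog] = [1050, 1200, 720]
r4 m[φ0→wet] = [448, 320, 648]
r4 m[φ1→fog] = [8, 6, 8]
r4 m[φ1→rain] = [405, 512, 648]
r4 m[φ2→fog] = [8, 8, 9]
r4 m[φ2→snow] = [512, 504, 648]
r4 m[φ3→slip] = [720, 1200, 720]
r4 m[φ3→wet] = [5, 5, 7]
r4 m[φ4→wet] = [6, 4, 6]
r4 m[φ5→wet] = [5, 9, 1]
r4 m[fog→φ0] = [64, 48, 72]
r4 m[fog→φ1] = [8400, 9600, 6480]
r4 m[fog→φ2] = [8400, 7200, 5760]
r4 m[slip→φ3] = [1, 1, 1]
r4 m[wet→φ0] = [150, 180, 42]
r4 m[wet→φ3] = [13440, 11520, 3888]
r4 m[wet→φ4] = [11200, 14400, 4536]
r4 m[wet→φ5] = [13440, 6400, 27216]
r4 m[rain→φ1] = [1, 1, 1]
r4 m[snow→φ2] = [1, 1, 1]
r5 m[φ0→fog] = [1050, 1200, 720]
r5 m[φ0→wet] = [448, 320, 648]
r5 m[φ1→fog] = [8, 6, 8]
r5 m[φ1→rain] = [57600, 67200, 51840]
r5 m[φ2→fog] = [8, 8, 9]
r5 m[φ2→snow] = [67200, 40320, 67200]
r5 m[φ3→slip] = [40320, 67200, 40320]
r5 m[φ3→wet] = [5, 5, 7]
r5 m[φ4→wet] = [6, 4, 6]
r5 m[φ5→wet] = [5, 9, 1]
r5 m[fog→φ0] = [64, 48, 72]
r5 m[fog→φ1] = [8400, 9600, 6480]
r5 m[fog→φ2] = [8400, 7200, 5760]
r5 m[slip→φ3] = [1, 1, 1]
r5 m[wet→φ0] = [150, 180, 42]
r5 m[wet→φ3] = [13440, 11520, 3888]
r5 m[wet→φ4] = [11200, 14400, 4536]
r5 m[wet→φ5] = [13440, 6400, 27216]
r5 m[rain→φ1] = [1, 1, 1]
r5 m[snow→φ2] = [1, 1, 1]
r6 m[φ0→fog] = [1050, 1200, 720]
r6 m[φ0→wet] = [448, 320, 648]
r6 m[φ1→fog] = [8, 6, 8]
r6 m[φ1→rain] = [57600, 67200, 51840]
r6 m[φ2→fog] = [8, 8, 9]
r6 m[φ2→snow] = [67200, 40320, 67200]
r6 m[φ3→slip] = [40320, 67200, 40320]
r6 m[φ3→wet] = [5, 5, 7]
r6 m[φ4→wet] = [6, 4, 6]
r6 m[φ5→wet] = [5, 9, 1]
r6 m[fog→φ0] = [64, 48, 72]
r6 m[fog→φ1] = [8400, 9600, 6480]
r6 m[fog→φ2] = [8400, 7200, 5760]
r6 m[slip→φ3] = [1, 1, 1]
r6 m[wet→φ0] = [150, 180, 42]
r6 m[wet→φ3] = [13440, 11520, 3888]
r6 m[wet→φ4] = [11200, 14400, 4536]
r6 m[wet→φ5] = [13440, 6400, 27216]
r6 m[rain→φ1] = [1, 1, 1]
r6 m[snow→φ2] = [1, 1, 1]
fixed point reached at round 6
traceback from fog: (fog=0, slip=1, wet=0, rain=1, snow=0), score=67200

assignment: (fog=0, slip=1, wet=0, rain=1, snow=0); score = 67200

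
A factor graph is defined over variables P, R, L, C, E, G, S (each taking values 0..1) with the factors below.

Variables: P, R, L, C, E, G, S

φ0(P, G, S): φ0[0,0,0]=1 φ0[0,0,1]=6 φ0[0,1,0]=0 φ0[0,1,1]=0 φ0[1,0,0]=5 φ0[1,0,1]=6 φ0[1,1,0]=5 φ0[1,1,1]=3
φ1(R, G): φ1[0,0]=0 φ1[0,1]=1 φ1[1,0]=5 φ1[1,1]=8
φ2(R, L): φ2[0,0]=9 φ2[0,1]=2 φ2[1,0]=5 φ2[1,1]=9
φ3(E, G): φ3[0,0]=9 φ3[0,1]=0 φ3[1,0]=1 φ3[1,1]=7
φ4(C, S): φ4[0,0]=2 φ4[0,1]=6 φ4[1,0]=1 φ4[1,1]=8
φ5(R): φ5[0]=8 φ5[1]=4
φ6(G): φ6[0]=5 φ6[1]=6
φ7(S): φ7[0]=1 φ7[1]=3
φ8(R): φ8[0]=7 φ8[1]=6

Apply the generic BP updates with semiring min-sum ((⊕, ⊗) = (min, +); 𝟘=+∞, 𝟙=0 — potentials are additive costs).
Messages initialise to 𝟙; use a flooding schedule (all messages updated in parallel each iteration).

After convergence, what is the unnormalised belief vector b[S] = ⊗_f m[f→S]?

init: all messages = 𝟙 over 2 values
r1 m[φ0→P] = [0, 3]
r1 m[φ0→G] = [1, 0]
r1 m[φ0→S] = [0, 0]
r1 m[φ1→R] = [0, 5]
r1 m[φ1→G] = [0, 1]
r1 m[φ2→R] = [2, 5]
r1 m[φ2→L] = [5, 2]
r1 m[φ3→E] = [0, 1]
r1 m[φ3→G] = [1, 0]
r1 m[φ4→C] = [2, 1]
r1 m[φ4→S] = [1, 6]
r1 m[φ5→R] = [8, 4]
r1 m[φ6→G] = [5, 6]
r1 m[φ7→S] = [1, 3]
r1 m[φ8→R] = [7, 6]
r1 m[P→φ0] = [0, 0]
r1 m[R→φ1] = [0, 0]
r1 m[R→φ2] = [0, 0]
r1 m[R→φ5] = [0, 0]
r1 m[R→φ8] = [0, 0]
r1 m[L→φ2] = [0, 0]
r1 m[C→φ4] = [0, 0]
r1 m[E→φ3] = [0, 0]
r1 m[G→φ0] = [0, 0]
r1 m[G→φ1] = [0, 0]
r1 m[G→φ3] = [0, 0]
r1 m[G→φ6] = [0, 0]
r1 m[S→φ0] = [0, 0]
r1 m[S→φ4] = [0, 0]
r1 m[S→φ7] = [0, 0]
r2 m[φ0→P] = [0, 3]
r2 m[φ0→G] = [1, 0]
r2 m[φ0→S] = [0, 0]
r2 m[φ1→R] = [0, 5]
r2 m[φ1→G] = [0, 1]
r2 m[φ2→R] = [2, 5]
r2 m[φ2→L] = [5, 2]
r2 m[φ3→E] = [0, 1]
r2 m[φ3→G] = [1, 0]
r2 m[φ4→C] = [2, 1]
r2 m[φ4→S] = [1, 6]
r2 m[φ5→R] = [8, 4]
r2 m[φ6→G] = [5, 6]
r2 m[φ7→S] = [1, 3]
r2 m[φ8→R] = [7, 6]
r2 m[P→φ0] = [0, 0]
r2 m[R→φ1] = [17, 15]
r2 m[R→φ2] = [15, 15]
r2 m[R→φ5] = [9, 16]
r2 m[R→φ8] = [10, 14]
r2 m[L→φ2] = [0, 0]
r2 m[C→φ4] = [0, 0]
r2 m[E→φ3] = [0, 0]
r2 m[G→φ0] = [6, 7]
r2 m[G→φ1] = [7, 6]
r2 m[G→φ3] = [6, 7]
r2 m[G→φ6] = [2, 1]
r2 m[S→φ0] = [2, 9]
r2 m[S→φ4] = [1, 3]
r2 m[S→φ7] = [1, 6]
r3 m[φ0→P] = [9, 13]
r3 m[φ0→G] = [3, 2]
r3 m[φ0→S] = [7, 7]
r3 m[φ1→R] = [7, 12]
r3 m[φ1→G] = [17, 18]
r3 m[φ2→R] = [2, 5]
r3 m[φ2→L] = [20, 17]
r3 m[φ3→E] = [7, 7]
r3 m[φ3→G] = [1, 0]
r3 m[φ4→C] = [3, 2]
r3 m[φ4→S] = [1, 6]
r3 m[φ5→R] = [8, 4]
r3 m[φ6→G] = [5, 6]
r3 m[φ7→S] = [1, 3]
r3 m[φ8→R] = [7, 6]
r3 m[P→φ0] = [0, 0]
r3 m[R→φ1] = [17, 15]
r3 m[R→φ2] = [15, 15]
r3 m[R→φ5] = [9, 16]
r3 m[R→φ8] = [10, 14]
r3 m[L→φ2] = [0, 0]
r3 m[C→φ4] = [0, 0]
r3 m[E→φ3] = [0, 0]
r3 m[G→φ0] = [6, 7]
r3 m[G→φ1] = [7, 6]
r3 m[G→φ3] = [6, 7]
r3 m[G→φ6] = [2, 1]
r3 m[S→φ0] = [2, 9]
r3 m[S→φ4] = [1, 3]
r3 m[S→φ7] = [1, 6]
r4 m[φ0→P] = [9, 13]
r4 m[φ0→G] = [3, 2]
r4 m[φ0→S] = [7, 7]
r4 m[φ1→R] = [7, 12]
r4 m[φ1→G] = [17, 18]
r4 m[φ2→R] = [2, 5]
r4 m[φ2→L] = [20, 17]
r4 m[φ3→E] = [7, 7]
r4 m[φ3→G] = [1, 0]
r4 m[φ4→C] = [3, 2]
r4 m[φ4→S] = [1, 6]
r4 m[φ5→R] = [8, 4]
r4 m[φ6→G] = [5, 6]
r4 m[φ7→S] = [1, 3]
r4 m[φ8→R] = [7, 6]
r4 m[P→φ0] = [0, 0]
r4 m[R→φ1] = [17, 15]
r4 m[R→φ2] = [22, 22]
r4 m[R→φ5] = [16, 23]
r4 m[R→φ8] = [17, 21]
r4 m[L→φ2] = [0, 0]
r4 m[C→φ4] = [0, 0]
r4 m[E→φ3] = [0, 0]
r4 m[G→φ0] = [23, 24]
r4 m[G→φ1] = [9, 8]
r4 m[G→φ3] = [25, 26]
r4 m[G→φ6] = [21, 20]
r4 m[S→φ0] = [2, 9]
r4 m[S→φ4] = [8, 10]
r4 m[S→φ7] = [8, 13]
r5 m[φ0→P] = [26, 30]
r5 m[φ0→G] = [3, 2]
r5 m[φ0→S] = [24, 24]
r5 m[φ1→R] = [9, 14]
r5 m[φ1→G] = [17, 18]
r5 m[φ2→R] = [2, 5]
r5 m[φ2→L] = [27, 24]
r5 m[φ3→E] = [26, 26]
r5 m[φ3→G] = [1, 0]
r5 m[φ4→C] = [10, 9]
r5 m[φ4→S] = [1, 6]
r5 m[φ5→R] = [8, 4]
r5 m[φ6→G] = [5, 6]
r5 m[φ7→S] = [1, 3]
r5 m[φ8→R] = [7, 6]
r5 m[P→φ0] = [0, 0]
r5 m[R→φ1] = [17, 15]
r5 m[R→φ2] = [22, 22]
r5 m[R→φ5] = [16, 23]
r5 m[R→φ8] = [17, 21]
r5 m[L→φ2] = [0, 0]
r5 m[C→φ4] = [0, 0]
r5 m[E→φ3] = [0, 0]
r5 m[G→φ0] = [23, 24]
r5 m[G→φ1] = [9, 8]
r5 m[G→φ3] = [25, 26]
r5 m[G→φ6] = [21, 20]
r5 m[S→φ0] = [2, 9]
r5 m[S→φ4] = [8, 10]
r5 m[S→φ7] = [8, 13]
r6 m[φ0→P] = [26, 30]
r6 m[φ0→G] = [3, 2]
r6 m[φ0→S] = [24, 24]
r6 m[φ1→R] = [9, 14]
r6 m[φ1→G] = [17, 18]
r6 m[φ2→R] = [2, 5]
r6 m[φ2→L] = [27, 24]
r6 m[φ3→E] = [26, 26]
r6 m[φ3→G] = [1, 0]
r6 m[φ4→C] = [10, 9]
r6 m[φ4→S] = [1, 6]
r6 m[φ5→R] = [8, 4]
r6 m[φ6→G] = [5, 6]
r6 m[φ7→S] = [1, 3]
r6 m[φ8→R] = [7, 6]
r6 m[P→φ0] = [0, 0]
r6 m[R→φ1] = [17, 15]
r6 m[R→φ2] = [24, 24]
r6 m[R→φ5] = [18, 25]
r6 m[R→φ8] = [19, 23]
r6 m[L→φ2] = [0, 0]
r6 m[C→φ4] = [0, 0]
r6 m[E→φ3] = [0, 0]
r6 m[G→φ0] = [23, 24]
r6 m[G→φ1] = [9, 8]
r6 m[G→φ3] = [25, 26]
r6 m[G→φ6] = [21, 20]
r6 m[S→φ0] = [2, 9]
r6 m[S→φ4] = [25, 27]
r6 m[S→φ7] = [25, 30]
r7 m[φ0→P] = [26, 30]
r7 m[φ0→G] = [3, 2]
r7 m[φ0→S] = [24, 24]
r7 m[φ1→R] = [9, 14]
r7 m[φ1→G] = [17, 18]
r7 m[φ2→R] = [2, 5]
r7 m[φ2→L] = [29, 26]
r7 m[φ3→E] = [26, 26]
r7 m[φ3→G] = [1, 0]
r7 m[φ4→C] = [27, 26]
r7 m[φ4→S] = [1, 6]
r7 m[φ5→R] = [8, 4]
r7 m[φ6→G] = [5, 6]
r7 m[φ7→S] = [1, 3]
r7 m[φ8→R] = [7, 6]
r7 m[P→φ0] = [0, 0]
r7 m[R→φ1] = [17, 15]
r7 m[R→φ2] = [24, 24]
r7 m[R→φ5] = [18, 25]
r7 m[R→φ8] = [19, 23]
r7 m[L→φ2] = [0, 0]
r7 m[C→φ4] = [0, 0]
r7 m[E→φ3] = [0, 0]
r7 m[G→φ0] = [23, 24]
r7 m[G→φ1] = [9, 8]
r7 m[G→φ3] = [25, 26]
r7 m[G→φ6] = [21, 20]
r7 m[S→φ0] = [2, 9]
r7 m[S→φ4] = [25, 27]
r7 m[S→φ7] = [25, 30]
r8 m[φ0→P] = [26, 30]
r8 m[φ0→G] = [3, 2]
r8 m[φ0→S] = [24, 24]
r8 m[φ1→R] = [9, 14]
r8 m[φ1→G] = [17, 18]
r8 m[φ2→R] = [2, 5]
r8 m[φ2→L] = [29, 26]
r8 m[φ3→E] = [26, 26]
r8 m[φ3→G] = [1, 0]
r8 m[φ4→C] = [27, 26]
r8 m[φ4→S] = [1, 6]
r8 m[φ5→R] = [8, 4]
r8 m[φ6→G] = [5, 6]
r8 m[φ7→S] = [1, 3]
r8 m[φ8→R] = [7, 6]
r8 m[P→φ0] = [0, 0]
r8 m[R→φ1] = [17, 15]
r8 m[R→φ2] = [24, 24]
r8 m[R→φ5] = [18, 25]
r8 m[R→φ8] = [19, 23]
r8 m[L→φ2] = [0, 0]
r8 m[C→φ4] = [0, 0]
r8 m[E→φ3] = [0, 0]
r8 m[G→φ0] = [23, 24]
r8 m[G→φ1] = [9, 8]
r8 m[G→φ3] = [25, 26]
r8 m[G→φ6] = [21, 20]
r8 m[S→φ0] = [2, 9]
r8 m[S→φ4] = [25, 27]
r8 m[S→φ7] = [25, 30]
fixed point reached at round 8
b[S] = ⊗ incoming = [26, 33]

b[S] = [26, 33]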